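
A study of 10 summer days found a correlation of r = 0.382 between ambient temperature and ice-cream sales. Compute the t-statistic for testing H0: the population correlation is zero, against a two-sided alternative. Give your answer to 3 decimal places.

t = r·√(n−2) / √(1−r²) with r = 0.382, n = 10
  = 0.382·√8 / √(1 − 0.145924)
  = 0.382·2.828427 / 0.924162
  = 1.080459 / 0.924162 = 1.169

1.169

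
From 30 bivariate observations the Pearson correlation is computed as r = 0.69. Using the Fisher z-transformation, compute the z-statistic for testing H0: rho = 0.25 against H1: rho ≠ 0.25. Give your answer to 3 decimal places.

3.079

Fisher z: atanh(0.69) = 0.847956, atanh(0.25) = 0.255413
z = (z_r − z_0)·√(n−3) = (0.847956 − 0.255413)·√27 = 0.592543 · 5.196152 = 3.079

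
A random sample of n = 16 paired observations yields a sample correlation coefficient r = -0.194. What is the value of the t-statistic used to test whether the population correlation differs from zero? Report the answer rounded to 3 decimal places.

-0.740

1 − r² = 1 − 0.037636 = 0.962364;  √(1−r²) = 0.981002
√(n−2) = √14 = 3.741657
t = r·√(n−2)/√(1−r²) = -0.194 · 3.741657 / 0.981002 = -0.740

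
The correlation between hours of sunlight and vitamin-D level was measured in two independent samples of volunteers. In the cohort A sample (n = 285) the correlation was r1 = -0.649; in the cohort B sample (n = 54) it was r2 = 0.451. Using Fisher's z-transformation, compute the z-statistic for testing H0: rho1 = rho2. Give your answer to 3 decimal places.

-8.277

Fisher z-transforms: z1 = atanh(-0.649) = -0.773569, z2 = atanh(0.451) = 0.485955; difference d = -1.259524
Var(d) = 1/282 + 1/51 = 0.0035461 + 0.0196078 = 0.0231539
z = d/√Var(d) = -1.259524 / √0.0231539 = -1.259524 / 0.152164 = -8.277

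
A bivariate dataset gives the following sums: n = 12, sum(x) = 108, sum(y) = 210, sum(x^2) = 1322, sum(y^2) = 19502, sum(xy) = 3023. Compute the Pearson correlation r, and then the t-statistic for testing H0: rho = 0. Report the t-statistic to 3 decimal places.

1.737

Numerator: nΣxy − (Σx)(Σy) = 12·3023 − (108)(210) = 13596
Denominator: √[(nΣx²−(Σx)²)(nΣy²−(Σy)²)]
  nΣx²−(Σx)² = 12·1322 − 11664 = 4200;  nΣy²−(Σy)² = 12·19502 − 44100 = 189924
  √(4200·189924) = √797680800 = 28243.2434
r = 13596 / 28243.2434 = 0.4814
t = r·√(n−2)/√(1−r²) = 0.4814·√10 / √(1−0.231746) = 1.522320 / 0.876501 = 1.737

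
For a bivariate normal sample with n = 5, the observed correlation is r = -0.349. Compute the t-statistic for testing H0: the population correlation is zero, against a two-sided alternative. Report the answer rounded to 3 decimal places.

-0.645

1 − r² = 1 − 0.121801 = 0.878199;  √(1−r²) = 0.937123
√(n−2) = √3 = 1.732051
t = r·√(n−2)/√(1−r²) = -0.349 · 1.732051 / 0.937123 = -0.645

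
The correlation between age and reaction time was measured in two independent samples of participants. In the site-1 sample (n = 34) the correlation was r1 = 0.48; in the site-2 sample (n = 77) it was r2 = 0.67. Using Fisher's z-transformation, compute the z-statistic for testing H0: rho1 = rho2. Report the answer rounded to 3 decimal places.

-1.345

z1 = atanh(0.48) = 0.522984,  z2 = atanh(0.67) = 0.810743
SE = √(1/(n1−3) + 1/(n2−3)) = √(1/31 + 1/74) = √(0.0322581 + 0.0135135) = √0.0457716 = 0.213943
z = (z1 − z2)/SE = (0.522984 − 0.810743) / 0.213943 = -0.287759 / 0.213943 = -1.345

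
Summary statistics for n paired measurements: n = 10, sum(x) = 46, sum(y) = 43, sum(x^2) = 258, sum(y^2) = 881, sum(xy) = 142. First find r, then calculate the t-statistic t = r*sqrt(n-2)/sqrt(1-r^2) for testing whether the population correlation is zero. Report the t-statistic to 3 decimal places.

-0.924

Numerator: nΣxy − (Σx)(Σy) = 10·142 − (46)(43) = -558
Denominator: √[(nΣx²−(Σx)²)(nΣy²−(Σy)²)]
  nΣx²−(Σx)² = 10·258 − 2116 = 464;  nΣy²−(Σy)² = 10·881 − 1849 = 6961
  √(464·6961) = √3229904 = 1797.1934
r = -558 / 1797.1934 = -0.3105
t = r·√(n−2)/√(1−r²) = -0.3105·√8 / √(1−0.096410) = -0.878227 / 0.950574 = -0.924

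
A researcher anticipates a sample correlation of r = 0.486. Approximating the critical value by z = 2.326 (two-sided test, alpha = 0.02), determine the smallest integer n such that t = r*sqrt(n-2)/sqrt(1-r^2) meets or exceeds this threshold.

20

Need r·√(n−2)/√(1−r²) ≥ 2.326
√(n−2) ≥ 2.326·√(1−0.236196) / 0.486 = 2.326·0.873959 / 0.486 = 4.1828
n−2 ≥ 17.4958  ⇒  n ≥ 19.4958
Smallest integer n = 20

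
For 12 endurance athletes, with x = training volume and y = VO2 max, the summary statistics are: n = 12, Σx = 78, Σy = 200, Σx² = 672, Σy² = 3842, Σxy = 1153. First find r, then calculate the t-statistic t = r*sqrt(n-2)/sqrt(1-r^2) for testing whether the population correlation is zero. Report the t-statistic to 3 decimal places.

Numerator: nΣxy − (Σx)(Σy) = 12·1153 − (78)(200) = -1764
Denominator: √[(nΣx²−(Σx)²)(nΣy²−(Σy)²)]
  nΣx²−(Σx)² = 12·672 − 6084 = 1980;  nΣy²−(Σy)² = 12·3842 − 40000 = 6104
  √(1980·6104) = √12085920 = 3476.4810
r = -1764 / 3476.4810 = -0.5074
t = r·√(n−2)/√(1−r²) = -0.5074·√10 / √(1−0.257455) = -1.604540 / 0.861711 = -1.862

-1.862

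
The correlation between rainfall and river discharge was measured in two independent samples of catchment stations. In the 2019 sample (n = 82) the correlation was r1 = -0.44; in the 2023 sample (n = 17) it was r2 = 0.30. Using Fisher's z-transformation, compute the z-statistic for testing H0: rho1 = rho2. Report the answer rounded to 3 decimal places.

-2.696

Fisher z-transforms: z1 = atanh(-0.44) = -0.472231, z2 = atanh(0.30) = 0.309520; difference d = -0.781751
Var(d) = 1/79 + 1/14 = 0.0126582 + 0.0714286 = 0.0840868
z = d/√Var(d) = -0.781751 / √0.0840868 = -0.781751 / 0.289977 = -2.696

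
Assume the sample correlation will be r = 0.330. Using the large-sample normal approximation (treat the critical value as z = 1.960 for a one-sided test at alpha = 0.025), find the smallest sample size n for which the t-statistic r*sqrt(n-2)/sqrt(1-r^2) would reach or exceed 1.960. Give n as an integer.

34

r√(n−2)/√(1−r²) ≥ 1.960  ⇔  n−2 ≥ (1.960)²·(1−r²)/r²
(1−r²)/r² = (1−0.108900)/0.108900 = 8.1827
n ≥ 2 + 3.8416·8.1827 = 2 + 31.4347 = 33.4347
⌈33.4347⌉ = 34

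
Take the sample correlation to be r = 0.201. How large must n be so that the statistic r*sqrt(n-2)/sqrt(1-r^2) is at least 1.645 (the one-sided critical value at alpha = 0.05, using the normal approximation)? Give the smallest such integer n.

r√(n−2)/√(1−r²) ≥ 1.645  ⇔  n−2 ≥ (1.645)²·(1−r²)/r²
(1−r²)/r² = (1−0.040401)/0.040401 = 23.7519
n ≥ 2 + 2.706025·23.7519 = 2 + 64.2732 = 66.2732
⌈66.2732⌉ = 67

67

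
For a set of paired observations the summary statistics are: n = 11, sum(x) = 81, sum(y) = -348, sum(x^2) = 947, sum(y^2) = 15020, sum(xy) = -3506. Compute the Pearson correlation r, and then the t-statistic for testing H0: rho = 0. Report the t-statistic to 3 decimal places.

-3.941

Numerator: nΣxy − (Σx)(Σy) = 11·(-3506) − (81)(-348) = -10378
Denominator: √[(nΣx²−(Σx)²)(nΣy²−(Σy)²)]
  nΣx²−(Σx)² = 11·947 − 6561 = 3856;  nΣy²−(Σy)² = 11·15020 − 121104 = 44116
  √(3856·44116) = √170111296 = 13042.6721
r = -10378 / 13042.6721 = -0.7957
t = r·√(n−2)/√(1−r²) = -0.7957·√9 / √(1−0.633138) = -2.387100 / 0.605691 = -3.941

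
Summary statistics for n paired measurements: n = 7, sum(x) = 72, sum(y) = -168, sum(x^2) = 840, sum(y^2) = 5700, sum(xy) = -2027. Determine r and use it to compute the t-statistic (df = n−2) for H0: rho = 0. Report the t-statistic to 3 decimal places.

-2.418

S_xy = nΣxy − ΣxΣy = 7·(-2027) − 72·(-168) = -14189 − (-12096) = -2093
S_xx = nΣx² − (Σx)² = 7·840 − 72² = 5880 − 5184 = 696
S_yy = nΣy² − (Σy)² = 7·5700 − (-168)² = 39900 − 28224 = 11676
r = S_xy / √(S_xx·S_yy) = -2093 / √(696·11676) = -2093 / √8126496 = -2093 / 2850.7010 = -0.7342
t = r·√(n−2)/√(1−r²) = -0.7342·√5 / √(1−0.539050) = -1.641721 / 0.678933 = -2.418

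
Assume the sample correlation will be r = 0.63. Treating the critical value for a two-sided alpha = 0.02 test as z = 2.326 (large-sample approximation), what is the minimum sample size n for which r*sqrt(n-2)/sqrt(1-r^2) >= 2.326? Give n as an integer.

11

Need r·√(n−2)/√(1−r²) ≥ 2.326
√(n−2) ≥ 2.326·√(1−0.3969) / 0.63 = 2.326·0.776595 / 0.63 = 2.8672
n−2 ≥ 8.2208  ⇒  n ≥ 10.2208
Smallest integer n = 11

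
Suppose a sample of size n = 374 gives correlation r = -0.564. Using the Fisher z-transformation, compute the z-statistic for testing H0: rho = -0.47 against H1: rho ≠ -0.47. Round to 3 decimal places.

z_r = atanh(-0.564) = -0.638680,  z_0 = atanh(-0.47) = -0.510070
SE = 1/√(n−3) = 1/√371 = 0.051917
z = (z_r − z_0)/SE = (-0.638680 − (-0.510070)) / 0.051917 = -0.128610 / 0.051917 = -2.477

-2.477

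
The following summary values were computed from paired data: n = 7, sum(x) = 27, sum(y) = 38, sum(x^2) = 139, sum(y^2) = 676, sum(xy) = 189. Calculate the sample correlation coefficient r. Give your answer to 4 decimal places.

0.3316

S_xy = nΣxy − ΣxΣy = 7·189 − 27·38 = 1323 − 1026 = 297
S_xx = nΣx² − (Σx)² = 7·139 − 27² = 973 − 729 = 244
S_yy = nΣy² − (Σy)² = 7·676 − 38² = 4732 − 1444 = 3288
r = S_xy / √(S_xx·S_yy) = 297 / √(244·3288) = 297 / √802272 = 297 / 895.6964 = 0.3316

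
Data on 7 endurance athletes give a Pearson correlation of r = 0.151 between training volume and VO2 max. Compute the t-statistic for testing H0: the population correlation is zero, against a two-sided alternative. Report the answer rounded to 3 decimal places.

t = r·√(n−2) / √(1−r²) with r = 0.151, n = 7
  = 0.151·√5 / √(1 − 0.022801)
  = 0.151·2.236068 / 0.988534
  = 0.337646 / 0.988534 = 0.342

0.342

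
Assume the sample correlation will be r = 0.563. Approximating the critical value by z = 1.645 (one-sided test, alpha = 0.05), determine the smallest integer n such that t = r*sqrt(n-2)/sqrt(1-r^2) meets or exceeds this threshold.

Need r·√(n−2)/√(1−r²) ≥ 1.645
√(n−2) ≥ 1.645·√(1−0.316969) / 0.563 = 1.645·0.826457 / 0.563 = 2.4148
n−2 ≥ 5.8313  ⇒  n ≥ 7.8313
Smallest integer n = 8

8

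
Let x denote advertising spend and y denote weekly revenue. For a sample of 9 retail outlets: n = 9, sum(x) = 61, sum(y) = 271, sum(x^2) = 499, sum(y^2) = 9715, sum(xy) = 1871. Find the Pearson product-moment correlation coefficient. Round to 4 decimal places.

0.0938

Numerator: nΣxy − (Σx)(Σy) = 9·1871 − (61)(271) = 308
Denominator: √[(nΣx²−(Σx)²)(nΣy²−(Σy)²)]
  nΣx²−(Σx)² = 9·499 − 3721 = 770;  nΣy²−(Σy)² = 9·9715 − 73441 = 13994
  √(770·13994) = √10775380 = 3282.5874
r = 308 / 3282.5874 = 0.0938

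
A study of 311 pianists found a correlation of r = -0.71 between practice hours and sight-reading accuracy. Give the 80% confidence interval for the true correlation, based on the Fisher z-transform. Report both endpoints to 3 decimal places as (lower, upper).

z_r = atanh(-0.71) = -0.887184;  SE = 1/√(n−3) = 1/√308 = 0.056980
z-limits: -0.887184 ± 1.282·0.056980 = -0.887184 ± 0.073048 = [-0.960232, -0.814136]
ρ-limits: (tanh -0.960232, tanh -0.814136) = (-0.744, -0.672)

(-0.744, -0.672)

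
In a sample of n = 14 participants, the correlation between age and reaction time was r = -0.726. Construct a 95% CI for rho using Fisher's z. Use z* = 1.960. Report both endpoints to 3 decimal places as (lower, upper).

z_r = atanh(-0.726) = -0.920217;  SE = 1/√(n−3) = 1/√11 = 0.301511
z-limits: -0.920217 ± 1.960·0.301511 = -0.920217 ± 0.590962 = [-1.511179, -0.329255]
ρ-limits: (tanh -1.511179, tanh -0.329255) = (-0.907, -0.318)

(-0.907, -0.318)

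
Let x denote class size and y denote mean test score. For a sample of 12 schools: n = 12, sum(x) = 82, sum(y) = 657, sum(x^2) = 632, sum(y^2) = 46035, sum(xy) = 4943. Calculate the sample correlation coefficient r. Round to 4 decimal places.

Numerator: nΣxy − (Σx)(Σy) = 12·4943 − (82)(657) = 5442
Denominator: √[(nΣx²−(Σx)²)(nΣy²−(Σy)²)]
  nΣx²−(Σx)² = 12·632 − 6724 = 860;  nΣy²−(Σy)² = 12·46035 − 431649 = 120771
  √(860·120771) = √103863060 = 10191.3228
r = 5442 / 10191.3228 = 0.5340

0.5340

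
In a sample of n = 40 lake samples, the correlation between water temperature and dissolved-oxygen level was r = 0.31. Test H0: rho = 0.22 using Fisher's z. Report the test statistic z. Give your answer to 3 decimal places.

z_r = atanh(0.31) = 0.320545,  z_0 = atanh(0.22) = 0.223656
SE = 1/√(n−3) = 1/√37 = 0.164399
z = (z_r − z_0)/SE = (0.320545 − 0.223656) / 0.164399 = 0.096889 / 0.164399 = 0.589

0.589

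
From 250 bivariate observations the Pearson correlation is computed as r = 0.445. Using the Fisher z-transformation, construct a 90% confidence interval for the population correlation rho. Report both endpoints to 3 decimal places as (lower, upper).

z_r = atanh(0.445) = 0.478448;  SE = 1/√(n−3) = 1/√247 = 0.063628
z-limits: 0.478448 ± 1.645·0.063628 = 0.478448 ± 0.104668 = [0.373780, 0.583116]
ρ-limits: (tanh 0.373780, tanh 0.583116) = (0.357, 0.525)

(0.357, 0.525)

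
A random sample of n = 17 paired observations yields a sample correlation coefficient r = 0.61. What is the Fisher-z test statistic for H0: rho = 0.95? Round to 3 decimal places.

Fisher z: atanh(0.61) = 0.708921, atanh(0.95) = 1.831781
z = (z_r − z_0)·√(n−3) = (0.708921 − 1.831781)·√14 = -1.122860 · 3.741657 = -4.201

-4.201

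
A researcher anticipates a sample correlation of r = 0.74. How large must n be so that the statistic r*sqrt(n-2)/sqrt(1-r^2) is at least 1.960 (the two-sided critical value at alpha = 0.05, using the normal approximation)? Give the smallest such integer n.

6

Need r·√(n−2)/√(1−r²) ≥ 1.960
√(n−2) ≥ 1.960·√(1−0.5476) / 0.74 = 1.960·0.672607 / 0.74 = 1.7815
n−2 ≥ 3.1737  ⇒  n ≥ 5.1737
Smallest integer n = 6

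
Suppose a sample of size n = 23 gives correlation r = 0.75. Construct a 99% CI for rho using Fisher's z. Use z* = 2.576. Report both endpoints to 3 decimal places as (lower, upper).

(0.377, 0.914)

z_r = atanh(0.75) = 0.972955;  SE = 1/√(n−3) = 1/√20 = 0.223607
z-limits: 0.972955 ± 2.576·0.223607 = 0.972955 ± 0.576012 = [0.396943, 1.548967]
ρ-limits: (tanh 0.396943, tanh 1.548967) = (0.377, 0.914)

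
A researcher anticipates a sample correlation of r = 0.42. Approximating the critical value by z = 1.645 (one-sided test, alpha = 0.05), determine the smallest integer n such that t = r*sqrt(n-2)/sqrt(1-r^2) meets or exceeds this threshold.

r√(n−2)/√(1−r²) ≥ 1.645  ⇔  n−2 ≥ (1.645)²·(1−r²)/r²
(1−r²)/r² = (1−0.1764)/0.1764 = 4.6689
n ≥ 2 + 2.706025·4.6689 = 2 + 12.6342 = 14.6342
⌈14.6342⌉ = 15

15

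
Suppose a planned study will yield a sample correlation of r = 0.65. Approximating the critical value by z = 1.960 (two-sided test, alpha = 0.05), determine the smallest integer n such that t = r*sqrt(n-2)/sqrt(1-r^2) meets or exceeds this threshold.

Need r·√(n−2)/√(1−r²) ≥ 1.960
√(n−2) ≥ 1.960·√(1−0.4225) / 0.65 = 1.960·0.759934 / 0.65 = 2.2915
n−2 ≥ 5.2510  ⇒  n ≥ 7.2510
Smallest integer n = 8

8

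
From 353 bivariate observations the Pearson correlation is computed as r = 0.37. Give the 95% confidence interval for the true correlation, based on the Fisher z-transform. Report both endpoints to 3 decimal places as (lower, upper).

(0.276, 0.457)

Fisher z: z_r = atanh(r) = ½·ln((1+0.37)/(1−0.37)) = 0.388423
SE(z) = 1/√(n−3) = 1/√350 = 0.053452
95% ⇒ z* = 1.960; margin = 1.960·0.053452 = 0.104766
CI on z-scale: (0.283657, 0.493189)
Back-transform: tanh(0.283657) = 0.276286, tanh(0.493189) = 0.456744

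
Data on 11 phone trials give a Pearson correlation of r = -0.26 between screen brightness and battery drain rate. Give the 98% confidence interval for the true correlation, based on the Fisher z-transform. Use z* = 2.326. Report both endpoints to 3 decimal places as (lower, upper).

(-0.796, 0.505)

Fisher z: z_r = atanh(r) = ½·ln((1+(-0.26))/(1−(-0.26))) = -0.266108
SE(z) = 1/√(n−3) = 1/√8 = 0.353553
98% ⇒ z* = 2.326; margin = 2.326·0.353553 = 0.822364
CI on z-scale: (-1.088472, 0.556256)
Back-transform: tanh(-1.088472) = -0.796320, tanh(0.556256) = 0.505194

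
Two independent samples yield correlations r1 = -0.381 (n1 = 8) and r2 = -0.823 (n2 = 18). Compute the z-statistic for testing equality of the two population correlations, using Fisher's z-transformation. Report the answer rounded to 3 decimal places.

Fisher z-transforms: z1 = atanh(-0.381) = -0.401229, z2 = atanh(-0.823) = -1.166045; difference d = 0.764816
Var(d) = 1/5 + 1/15 = 0.2000000 + 0.0666667 = 0.2666667
z = d/√Var(d) = 0.764816 / √0.2666667 = 0.764816 / 0.516398 = 1.481

1.481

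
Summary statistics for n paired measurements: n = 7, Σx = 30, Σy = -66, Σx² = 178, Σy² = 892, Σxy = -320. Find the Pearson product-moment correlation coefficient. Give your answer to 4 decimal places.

S_xy = nΣxy − ΣxΣy = 7·(-320) − 30·(-66) = -2240 − (-1980) = -260
S_xx = nΣx² − (Σx)² = 7·178 − 30² = 1246 − 900 = 346
S_yy = nΣy² − (Σy)² = 7·892 − (-66)² = 6244 − 4356 = 1888
r = S_xy / √(S_xx·S_yy) = -260 / √(346·1888) = -260 / √653248 = -260 / 808.2376 = -0.3217

-0.3217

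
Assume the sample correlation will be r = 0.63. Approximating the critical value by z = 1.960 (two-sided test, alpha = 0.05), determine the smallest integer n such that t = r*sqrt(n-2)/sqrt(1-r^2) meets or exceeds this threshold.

8

r√(n−2)/√(1−r²) ≥ 1.960  ⇔  n−2 ≥ (1.960)²·(1−r²)/r²
(1−r²)/r² = (1−0.3969)/0.3969 = 1.5195
n ≥ 2 + 3.8416·1.5195 = 2 + 5.8373 = 7.8373
⌈7.8373⌉ = 8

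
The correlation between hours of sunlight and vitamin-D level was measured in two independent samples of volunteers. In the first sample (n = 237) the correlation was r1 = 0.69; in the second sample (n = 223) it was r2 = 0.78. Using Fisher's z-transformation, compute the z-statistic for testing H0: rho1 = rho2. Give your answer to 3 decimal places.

z1 = atanh(0.69) = 0.847956,  z2 = atanh(0.78) = 1.045371
SE = √(1/(n1−3) + 1/(n2−3)) = √(1/234 + 1/220) = √(0.0042735 + 0.0045455) = √0.0088190 = 0.093910
z = (z1 − z2)/SE = (0.847956 − 1.045371) / 0.093910 = -0.197415 / 0.093910 = -2.102

-2.102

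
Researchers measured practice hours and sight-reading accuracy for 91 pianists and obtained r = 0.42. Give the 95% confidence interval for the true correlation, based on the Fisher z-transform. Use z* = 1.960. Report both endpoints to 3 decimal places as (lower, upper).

Fisher z: z_r = atanh(r) = ½·ln((1+0.42)/(1−0.42)) = 0.447692
SE(z) = 1/√(n−3) = 1/√88 = 0.106600
95% ⇒ z* = 1.960; margin = 1.960·0.106600 = 0.208936
CI on z-scale: (0.238756, 0.656628)
Back-transform: tanh(0.238756) = 0.234320, tanh(0.656628) = 0.576115

(0.234, 0.576)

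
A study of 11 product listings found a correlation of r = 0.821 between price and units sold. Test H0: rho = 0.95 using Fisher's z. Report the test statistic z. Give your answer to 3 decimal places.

z_r = atanh(0.821) = 1.159878,  z_0 = atanh(0.95) = 1.831781
SE = 1/√(n−3) = 1/√8 = 0.353553
z = (z_r − z_0)/SE = (1.159878 − 1.831781) / 0.353553 = -0.671903 / 0.353553 = -1.900

-1.900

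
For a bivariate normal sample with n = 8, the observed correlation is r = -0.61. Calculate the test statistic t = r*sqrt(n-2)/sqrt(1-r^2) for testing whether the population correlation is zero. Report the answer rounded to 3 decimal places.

-1.886

t = r·√(n−2) / √(1−r²) with r = -0.61, n = 8
  = -0.61·√6 / √(1 − 0.3721)
  = -0.61·2.449490 / 0.792401
  = -1.494189 / 0.792401 = -1.886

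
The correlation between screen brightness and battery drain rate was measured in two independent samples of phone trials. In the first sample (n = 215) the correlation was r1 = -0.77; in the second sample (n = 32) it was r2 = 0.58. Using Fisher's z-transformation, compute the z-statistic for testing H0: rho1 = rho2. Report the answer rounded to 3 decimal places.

-8.499

z1 = atanh(-0.77) = -1.020328,  z2 = atanh(0.58) = 0.662463
SE = √(1/(n1−3) + 1/(n2−3)) = √(1/212 + 1/29) = √(0.0047170 + 0.0344828) = √0.0391998 = 0.197989
z = (z1 − z2)/SE = (-1.020328 − 0.662463) / 0.197989 = -1.682791 / 0.197989 = -8.499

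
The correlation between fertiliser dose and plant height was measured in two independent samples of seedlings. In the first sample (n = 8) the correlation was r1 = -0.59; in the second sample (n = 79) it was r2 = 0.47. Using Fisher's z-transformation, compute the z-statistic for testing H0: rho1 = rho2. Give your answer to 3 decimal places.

-2.573

z1 = atanh(-0.59) = -0.677666,  z2 = atanh(0.47) = 0.510070
SE = √(1/(n1−3) + 1/(n2−3)) = √(1/5 + 1/76) = √(0.2000000 + 0.0131579) = √0.2131579 = 0.461690
z = (z1 − z2)/SE = (-0.677666 − 0.510070) / 0.461690 = -1.187736 / 0.461690 = -2.573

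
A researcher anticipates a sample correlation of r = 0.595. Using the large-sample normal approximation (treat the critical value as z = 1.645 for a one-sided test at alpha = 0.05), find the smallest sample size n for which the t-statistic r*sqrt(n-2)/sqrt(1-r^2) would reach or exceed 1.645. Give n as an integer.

r√(n−2)/√(1−r²) ≥ 1.645  ⇔  n−2 ≥ (1.645)²·(1−r²)/r²
(1−r²)/r² = (1−0.354025)/0.354025 = 1.8247
n ≥ 2 + 2.706025·1.8247 = 2 + 4.9377 = 6.9377
⌈6.9377⌉ = 7

7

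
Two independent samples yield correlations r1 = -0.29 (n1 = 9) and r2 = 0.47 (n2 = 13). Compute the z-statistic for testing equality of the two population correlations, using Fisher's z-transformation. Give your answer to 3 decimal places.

-1.566

z1 = atanh(-0.29) = -0.298566,  z2 = atanh(0.47) = 0.510070
SE = √(1/(n1−3) + 1/(n2−3)) = √(1/6 + 1/10) = √(0.1666667 + 0.1000000) = √0.2666667 = 0.516398
z = (z1 − z2)/SE = (-0.298566 − 0.510070) / 0.516398 = -0.808636 / 0.516398 = -1.566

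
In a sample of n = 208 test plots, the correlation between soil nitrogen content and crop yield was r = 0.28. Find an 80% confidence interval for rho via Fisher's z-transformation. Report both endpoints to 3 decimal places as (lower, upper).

Fisher z: z_r = atanh(r) = ½·ln((1+0.28)/(1−0.28)) = 0.287682
SE(z) = 1/√(n−3) = 1/√205 = 0.069843
80% ⇒ z* = 1.282; margin = 1.282·0.069843 = 0.089539
CI on z-scale: (0.198143, 0.377221)
Back-transform: tanh(0.198143) = 0.195590, tanh(0.377221) = 0.360292

(0.196, 0.360)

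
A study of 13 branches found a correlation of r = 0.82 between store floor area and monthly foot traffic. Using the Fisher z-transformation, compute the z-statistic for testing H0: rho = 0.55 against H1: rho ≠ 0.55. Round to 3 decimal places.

1.703

z_r = atanh(0.82) = 1.156817,  z_0 = atanh(0.55) = 0.618381
SE = 1/√(n−3) = 1/√10 = 0.316228
z = (z_r − z_0)/SE = (1.156817 − 0.618381) / 0.316228 = 0.538436 / 0.316228 = 1.703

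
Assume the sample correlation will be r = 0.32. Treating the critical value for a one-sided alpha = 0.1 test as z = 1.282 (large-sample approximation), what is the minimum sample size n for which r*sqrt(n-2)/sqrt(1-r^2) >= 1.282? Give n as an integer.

Need r·√(n−2)/√(1−r²) ≥ 1.282
√(n−2) ≥ 1.282·√(1−0.1024) / 0.32 = 1.282·0.947418 / 0.32 = 3.7956
n−2 ≥ 14.4066  ⇒  n ≥ 16.4066
Smallest integer n = 17

17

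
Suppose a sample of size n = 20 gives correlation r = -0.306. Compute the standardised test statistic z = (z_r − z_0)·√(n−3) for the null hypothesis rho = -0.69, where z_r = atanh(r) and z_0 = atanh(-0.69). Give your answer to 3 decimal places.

z_r = atanh(-0.306) = -0.316126,  z_0 = atanh(-0.69) = -0.847956
SE = 1/√(n−3) = 1/√17 = 0.242536
z = (z_r − z_0)/SE = (-0.316126 − (-0.847956)) / 0.242536 = 0.531830 / 0.242536 = 2.193

2.193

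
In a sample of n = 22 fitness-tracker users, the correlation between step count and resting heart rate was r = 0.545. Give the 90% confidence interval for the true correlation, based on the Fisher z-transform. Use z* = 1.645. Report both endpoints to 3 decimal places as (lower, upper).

z_r = atanh(0.545) = 0.611241;  SE = 1/√(n−3) = 1/√19 = 0.229416
z-limits: 0.611241 ± 1.645·0.229416 = 0.611241 ± 0.377389 = [0.233852, 0.988630]
ρ-limits: (tanh 0.233852, tanh 0.988630) = (0.230, 0.757)

(0.230, 0.757)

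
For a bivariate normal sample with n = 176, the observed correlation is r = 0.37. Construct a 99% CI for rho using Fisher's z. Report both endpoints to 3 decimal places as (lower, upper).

(0.190, 0.526)

z_r = atanh(0.37) = 0.388423;  SE = 1/√(n−3) = 1/√173 = 0.076029
z-limits: 0.388423 ± 2.576·0.076029 = 0.388423 ± 0.195851 = [0.192572, 0.584274]
ρ-limits: (tanh 0.192572, tanh 0.584274) = (0.190, 0.526)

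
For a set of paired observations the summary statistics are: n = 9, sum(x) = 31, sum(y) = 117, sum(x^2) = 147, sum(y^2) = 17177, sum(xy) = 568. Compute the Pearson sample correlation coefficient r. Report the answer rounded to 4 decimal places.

0.2079

Numerator: nΣxy − (Σx)(Σy) = 9·568 − (31)(117) = 1485
Denominator: √[(nΣx²−(Σx)²)(nΣy²−(Σy)²)]
  nΣx²−(Σx)² = 9·147 − 961 = 362;  nΣy²−(Σy)² = 9·17177 − 13689 = 140904
  √(362·140904) = √51007248 = 7141.9359
r = 1485 / 7141.9359 = 0.2079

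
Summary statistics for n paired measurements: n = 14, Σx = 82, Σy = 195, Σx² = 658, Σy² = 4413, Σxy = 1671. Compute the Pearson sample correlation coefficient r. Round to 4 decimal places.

0.9630

S_xy = nΣxy − ΣxΣy = 14·1671 − 82·195 = 23394 − 15990 = 7404
S_xx = nΣx² − (Σx)² = 14·658 − 82² = 9212 − 6724 = 2488
S_yy = nΣy² − (Σy)² = 14·4413 − 195² = 61782 − 38025 = 23757
r = S_xy / √(S_xx·S_yy) = 7404 / √(2488·23757) = 7404 / √59107416 = 7404 / 7688.1348 = 0.9630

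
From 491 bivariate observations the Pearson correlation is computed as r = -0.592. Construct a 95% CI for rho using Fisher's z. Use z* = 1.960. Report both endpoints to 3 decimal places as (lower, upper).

Fisher z: z_r = atanh(r) = ½·ln((1+(-0.592))/(1−(-0.592))) = -0.680740
SE(z) = 1/√(n−3) = 1/√488 = 0.045268
95% ⇒ z* = 1.960; margin = 1.960·0.045268 = 0.088725
CI on z-scale: (-0.769465, -0.592015)
Back-transform: tanh(-0.769465) = -0.646618, tanh(-0.592015) = -0.531343

(-0.647, -0.531)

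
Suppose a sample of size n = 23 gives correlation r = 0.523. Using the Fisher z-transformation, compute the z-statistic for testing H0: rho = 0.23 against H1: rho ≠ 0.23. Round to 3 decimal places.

Fisher z: atanh(0.523) = 0.580460, atanh(0.23) = 0.234189
z = (z_r − z_0)·√(n−3) = (0.580460 − 0.234189)·√20 = 0.346271 · 4.472136 = 1.549

1.549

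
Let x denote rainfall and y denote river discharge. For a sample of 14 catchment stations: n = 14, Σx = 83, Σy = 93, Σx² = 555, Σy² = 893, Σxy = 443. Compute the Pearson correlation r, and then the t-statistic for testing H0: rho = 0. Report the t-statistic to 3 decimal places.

-5.026

Numerator: nΣxy − (Σx)(Σy) = 14·443 − (83)(93) = -1517
Denominator: √[(nΣx²−(Σx)²)(nΣy²−(Σy)²)]
  nΣx²−(Σx)² = 14·555 − 6889 = 881;  nΣy²−(Σy)² = 14·893 − 8649 = 3853
  √(881·3853) = √3394493 = 1842.4150
r = -1517 / 1842.4150 = -0.8234
t = r·√(n−2)/√(1−r²) = -0.8234·√12 / √(1−0.677988) = -2.852341 / 0.567461 = -5.026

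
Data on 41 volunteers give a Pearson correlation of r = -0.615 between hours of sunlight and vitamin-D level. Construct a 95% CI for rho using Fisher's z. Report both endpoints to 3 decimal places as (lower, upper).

z_r = atanh(-0.615) = -0.716923;  SE = 1/√(n−3) = 1/√38 = 0.162221
z-limits: -0.716923 ± 1.960·0.162221 = -0.716923 ± 0.317953 = [-1.034876, -0.398970]
ρ-limits: (tanh -1.034876, tanh -0.398970) = (-0.776, -0.379)

(-0.776, -0.379)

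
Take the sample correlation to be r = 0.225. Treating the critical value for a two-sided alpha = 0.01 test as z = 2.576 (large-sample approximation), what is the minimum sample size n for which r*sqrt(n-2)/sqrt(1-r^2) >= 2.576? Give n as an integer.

Need r·√(n−2)/√(1−r²) ≥ 2.576
√(n−2) ≥ 2.576·√(1−0.050625) / 0.225 = 2.576·0.974359 / 0.225 = 11.1553
n−2 ≥ 124.4407  ⇒  n ≥ 126.4407
Smallest integer n = 127

127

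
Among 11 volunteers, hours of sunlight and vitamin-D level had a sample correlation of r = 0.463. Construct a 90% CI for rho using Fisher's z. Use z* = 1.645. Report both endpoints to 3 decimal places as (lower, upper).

(-0.080, 0.794)

z_r = atanh(0.463) = 0.501123;  SE = 1/√(n−3) = 1/√8 = 0.353553
z-limits: 0.501123 ± 1.645·0.353553 = 0.501123 ± 0.581595 = [-0.080472, 1.082718]
ρ-limits: (tanh -0.080472, tanh 1.082718) = (-0.080, 0.794)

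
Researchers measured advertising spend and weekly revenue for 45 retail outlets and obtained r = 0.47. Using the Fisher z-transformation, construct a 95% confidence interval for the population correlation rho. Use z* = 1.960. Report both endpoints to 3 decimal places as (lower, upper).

(0.205, 0.671)

Fisher z: z_r = atanh(r) = ½·ln((1+0.47)/(1−0.47)) = 0.510070
SE(z) = 1/√(n−3) = 1/√42 = 0.154303
95% ⇒ z* = 1.960; margin = 1.960·0.154303 = 0.302434
CI on z-scale: (0.207636, 0.812504)
Back-transform: tanh(0.207636) = 0.204703, tanh(0.812504) = 0.670969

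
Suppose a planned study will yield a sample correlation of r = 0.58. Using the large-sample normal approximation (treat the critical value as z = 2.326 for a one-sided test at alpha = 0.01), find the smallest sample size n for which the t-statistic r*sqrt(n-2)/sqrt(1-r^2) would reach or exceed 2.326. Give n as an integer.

13

Need r·√(n−2)/√(1−r²) ≥ 2.326
√(n−2) ≥ 2.326·√(1−0.3364) / 0.58 = 2.326·0.814616 / 0.58 = 3.2669
n−2 ≥ 10.6726  ⇒  n ≥ 12.6726
Smallest integer n = 13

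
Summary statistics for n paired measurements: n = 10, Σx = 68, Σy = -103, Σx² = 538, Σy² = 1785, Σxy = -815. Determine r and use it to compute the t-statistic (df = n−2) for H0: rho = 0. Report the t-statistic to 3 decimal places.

Numerator: nΣxy − (Σx)(Σy) = 10·(-815) − (68)(-103) = -1146
Denominator: √[(nΣx²−(Σx)²)(nΣy²−(Σy)²)]
  nΣx²−(Σx)² = 10·538 − 4624 = 756;  nΣy²−(Σy)² = 10·1785 − 10609 = 7241
  √(756·7241) = √5474196 = 2339.7000
r = -1146 / 2339.7000 = -0.4898
t = r·√(n−2)/√(1−r²) = -0.4898·√8 / √(1−0.239904) = -1.385364 / 0.871835 = -1.589

-1.589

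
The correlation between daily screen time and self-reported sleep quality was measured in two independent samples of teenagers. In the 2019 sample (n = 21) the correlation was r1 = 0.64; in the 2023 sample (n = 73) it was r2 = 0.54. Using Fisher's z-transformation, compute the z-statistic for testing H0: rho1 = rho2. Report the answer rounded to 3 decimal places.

z1 = atanh(0.64) = 0.758174,  z2 = atanh(0.54) = 0.604156
SE = √(1/(n1−3) + 1/(n2−3)) = √(1/18 + 1/70) = √(0.0555556 + 0.0142857) = √0.0698413 = 0.264275
z = (z1 − z2)/SE = (0.758174 − 0.604156) / 0.264275 = 0.154018 / 0.264275 = 0.583

0.583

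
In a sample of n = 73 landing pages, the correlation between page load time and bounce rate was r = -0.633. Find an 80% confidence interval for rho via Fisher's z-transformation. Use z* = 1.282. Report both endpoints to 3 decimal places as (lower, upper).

(-0.716, -0.532)

Fisher z: z_r = atanh(r) = ½·ln((1+(-0.633))/(1−(-0.633))) = -0.746406
SE(z) = 1/√(n−3) = 1/√70 = 0.119523
80% ⇒ z* = 1.282; margin = 1.282·0.119523 = 0.153228
CI on z-scale: (-0.899634, -0.593178)
Back-transform: tanh(-0.899634) = -0.716120, tanh(-0.593178) = -0.532177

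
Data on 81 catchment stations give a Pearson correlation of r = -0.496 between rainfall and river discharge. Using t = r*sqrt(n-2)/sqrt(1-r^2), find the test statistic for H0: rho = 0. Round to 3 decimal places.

1 − r² = 1 − 0.246016 = 0.753984;  √(1−r²) = 0.868323
√(n−2) = √79 = 8.888194
t = r·√(n−2)/√(1−r²) = -0.496 · 8.888194 / 0.868323 = -5.077

-5.077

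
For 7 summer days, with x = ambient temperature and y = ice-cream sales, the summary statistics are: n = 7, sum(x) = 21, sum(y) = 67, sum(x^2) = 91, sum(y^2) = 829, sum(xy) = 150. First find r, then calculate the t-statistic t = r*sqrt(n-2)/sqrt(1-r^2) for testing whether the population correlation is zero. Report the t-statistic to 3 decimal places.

Numerator: nΣxy − (Σx)(Σy) = 7·150 − (21)(67) = -357
Denominator: √[(nΣx²−(Σx)²)(nΣy²−(Σy)²)]
  nΣx²−(Σx)² = 7·91 − 441 = 196;  nΣy²−(Σy)² = 7·829 − 4489 = 1314
  √(196·1314) = √257544 = 507.4879
r = -357 / 507.4879 = -0.7035
t = r·√(n−2)/√(1−r²) = -0.7035·√5 / √(1−0.494912) = -1.573074 / 0.710695 = -2.213

-2.213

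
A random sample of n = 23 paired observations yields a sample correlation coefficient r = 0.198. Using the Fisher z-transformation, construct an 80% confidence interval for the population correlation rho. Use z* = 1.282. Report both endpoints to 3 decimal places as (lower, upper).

z_r = atanh(0.198) = 0.200650;  SE = 1/√(n−3) = 1/√20 = 0.223607
z-limits: 0.200650 ± 1.282·0.223607 = 0.200650 ± 0.286664 = [-0.086014, 0.487314]
ρ-limits: (tanh -0.086014, tanh 0.487314) = (-0.086, 0.452)

(-0.086, 0.452)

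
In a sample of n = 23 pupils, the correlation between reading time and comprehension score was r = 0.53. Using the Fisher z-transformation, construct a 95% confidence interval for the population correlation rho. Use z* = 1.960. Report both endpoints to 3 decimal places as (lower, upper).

z_r = atanh(0.53) = 0.590145;  SE = 1/√(n−3) = 1/√20 = 0.223607
z-limits: 0.590145 ± 1.960·0.223607 = 0.590145 ± 0.438270 = [0.151875, 1.028415]
ρ-limits: (tanh 0.151875, tanh 1.028415) = (0.151, 0.773)

(0.151, 0.773)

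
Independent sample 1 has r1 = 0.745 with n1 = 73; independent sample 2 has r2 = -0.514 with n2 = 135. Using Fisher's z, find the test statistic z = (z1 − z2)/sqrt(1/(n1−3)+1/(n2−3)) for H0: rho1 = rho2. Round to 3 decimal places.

z1 = atanh(0.745) = 0.961623,  z2 = atanh(-0.514) = -0.568151
SE = √(1/(n1−3) + 1/(n2−3)) = √(1/70 + 1/132) = √(0.0142857 + 0.0075758) = √0.0218615 = 0.147856
z = (z1 − z2)/SE = (0.961623 − (-0.568151)) / 0.147856 = 1.529774 / 0.147856 = 10.346

10.346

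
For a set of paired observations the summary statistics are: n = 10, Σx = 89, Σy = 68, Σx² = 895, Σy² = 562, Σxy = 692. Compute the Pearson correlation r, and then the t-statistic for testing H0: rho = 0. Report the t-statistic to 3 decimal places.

Numerator: nΣxy − (Σx)(Σy) = 10·692 − (89)(68) = 868
Denominator: √[(nΣx²−(Σx)²)(nΣy²−(Σy)²)]
  nΣx²−(Σx)² = 10·895 − 7921 = 1029;  nΣy²−(Σy)² = 10·562 − 4624 = 996
  √(1029·996) = √1024884 = 1012.3655
r = 868 / 1012.3655 = 0.8574
t = r·√(n−2)/√(1−r²) = 0.8574·√8 / √(1−0.735135) = 2.425093 / 0.514650 = 4.712

4.712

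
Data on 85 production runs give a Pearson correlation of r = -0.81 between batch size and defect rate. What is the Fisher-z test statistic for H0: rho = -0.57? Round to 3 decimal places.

z_r = atanh(-0.81) = -1.127029,  z_0 = atanh(-0.57) = -0.647523
SE = 1/√(n−3) = 1/√82 = 0.110432
z = (z_r − z_0)/SE = (-1.127029 − (-0.647523)) / 0.110432 = -0.479506 / 0.110432 = -4.342

-4.342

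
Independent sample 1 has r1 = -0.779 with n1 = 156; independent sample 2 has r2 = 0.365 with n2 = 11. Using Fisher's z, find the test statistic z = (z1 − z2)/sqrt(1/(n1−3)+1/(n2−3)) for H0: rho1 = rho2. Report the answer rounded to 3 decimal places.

z1 = atanh(-0.779) = -1.042822,  z2 = atanh(0.365) = 0.382642
SE = √(1/(n1−3) + 1/(n2−3)) = √(1/153 + 1/8) = √(0.0065359 + 0.1250000) = √0.1315359 = 0.362679
z = (z1 − z2)/SE = (-1.042822 − 0.382642) / 0.362679 = -1.425464 / 0.362679 = -3.930

-3.930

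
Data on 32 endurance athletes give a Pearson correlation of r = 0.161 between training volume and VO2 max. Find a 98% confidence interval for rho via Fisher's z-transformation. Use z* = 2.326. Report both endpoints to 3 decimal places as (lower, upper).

z_r = atanh(0.161) = 0.162413;  SE = 1/√(n−3) = 1/√29 = 0.185695
z-limits: 0.162413 ± 2.326·0.185695 = 0.162413 ± 0.431927 = [-0.269514, 0.594340]
ρ-limits: (tanh -0.269514, tanh 0.594340) = (-0.263, 0.533)

(-0.263, 0.533)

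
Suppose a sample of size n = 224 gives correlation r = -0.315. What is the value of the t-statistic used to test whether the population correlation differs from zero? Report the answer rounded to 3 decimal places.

-4.945

t = r·√(n−2) / √(1−r²) with r = -0.315, n = 224
  = -0.315·√222 / √(1 − 0.099225)
  = -0.315·14.899664 / 0.949092
  = -4.693394 / 0.949092 = -4.945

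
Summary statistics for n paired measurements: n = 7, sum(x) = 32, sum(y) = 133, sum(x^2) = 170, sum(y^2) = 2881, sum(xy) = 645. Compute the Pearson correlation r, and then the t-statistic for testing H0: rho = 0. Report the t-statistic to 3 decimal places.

0.987

Numerator: nΣxy − (Σx)(Σy) = 7·645 − (32)(133) = 259
Denominator: √[(nΣx²−(Σx)²)(nΣy²−(Σy)²)]
  nΣx²−(Σx)² = 7·170 − 1024 = 166;  nΣy²−(Σy)² = 7·2881 − 17689 = 2478
  √(166·2478) = √411348 = 641.3642
r = 259 / 641.3642 = 0.4038
t = r·√(n−2)/√(1−r²) = 0.4038·√5 / √(1−0.163054) = 0.902924 / 0.914848 = 0.987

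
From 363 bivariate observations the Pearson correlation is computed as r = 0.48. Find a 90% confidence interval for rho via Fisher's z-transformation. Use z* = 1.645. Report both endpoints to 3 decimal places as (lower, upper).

(0.411, 0.544)

z_r = atanh(0.48) = 0.522984;  SE = 1/√(n−3) = 1/√360 = 0.052705
z-limits: 0.522984 ± 1.645·0.052705 = 0.522984 ± 0.086700 = [0.436284, 0.609684]
ρ-limits: (tanh 0.436284, tanh 0.609684) = (0.411, 0.544)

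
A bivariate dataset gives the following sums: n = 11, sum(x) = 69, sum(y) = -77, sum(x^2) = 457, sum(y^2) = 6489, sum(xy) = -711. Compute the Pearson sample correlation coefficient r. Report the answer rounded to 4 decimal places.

-0.6011

S_xy = nΣxy − ΣxΣy = 11·(-711) − 69·(-77) = -7821 − (-5313) = -2508
S_xx = nΣx² − (Σx)² = 11·457 − 69² = 5027 − 4761 = 266
S_yy = nΣy² − (Σy)² = 11·6489 − (-77)² = 71379 − 5929 = 65450
r = S_xy / √(S_xx·S_yy) = -2508 / √(266·65450) = -2508 / √17409700 = -2508 / 4172.4933 = -0.6011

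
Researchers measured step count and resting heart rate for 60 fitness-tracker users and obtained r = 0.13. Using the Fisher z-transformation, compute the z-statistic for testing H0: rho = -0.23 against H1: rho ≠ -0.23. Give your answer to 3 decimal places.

2.755

Fisher z: atanh(0.13) = 0.130740, atanh(-0.23) = -0.234189
z = (z_r − z_0)·√(n−3) = (0.130740 − (-0.234189))·√57 = 0.364929 · 7.549834 = 2.755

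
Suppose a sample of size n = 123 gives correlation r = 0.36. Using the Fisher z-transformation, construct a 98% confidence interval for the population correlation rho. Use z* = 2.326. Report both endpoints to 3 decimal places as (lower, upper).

(0.163, 0.529)

z_r = atanh(0.36) = 0.376886;  SE = 1/√(n−3) = 1/√120 = 0.091287
z-limits: 0.376886 ± 2.326·0.091287 = 0.376886 ± 0.212334 = [0.164552, 0.589220]
ρ-limits: (tanh 0.164552, tanh 0.589220) = (0.163, 0.529)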